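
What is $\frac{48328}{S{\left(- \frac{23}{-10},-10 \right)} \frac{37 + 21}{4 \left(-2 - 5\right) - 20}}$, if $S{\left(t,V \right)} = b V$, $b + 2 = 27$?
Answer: $\frac{579936}{3625} \approx 159.98$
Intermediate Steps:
$b = 25$ ($b = -2 + 27 = 25$)
$S{\left(t,V \right)} = 25 V$
$\frac{48328}{S{\left(- \frac{23}{-10},-10 \right)} \frac{37 + 21}{4 \left(-2 - 5\right) - 20}} = \frac{48328}{25 \left(-10\right) \frac{37 + 21}{4 \left(-2 - 5\right) - 20}} = \frac{48328}{\left(-250\right) \frac{58}{4 \left(-7\right) - 20}} = \frac{48328}{\left(-250\right) \frac{58}{-28 - 20}} = \frac{48328}{\left(-250\right) \frac{58}{-48}} = \frac{48328}{\left(-250\right) 58 \left(- \frac{1}{48}\right)} = \frac{48328}{\left(-250\right) \left(- \frac{29}{24}\right)} = \frac{48328}{\frac{3625}{12}} = 48328 \cdot \frac{12}{3625} = \frac{579936}{3625}$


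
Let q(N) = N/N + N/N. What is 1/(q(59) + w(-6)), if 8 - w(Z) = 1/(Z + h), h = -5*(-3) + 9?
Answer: 18/179 ≈ 0.10056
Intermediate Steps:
q(N) = 2 (q(N) = 1 + 1 = 2)
h = 24 (h = 15 + 9 = 24)
w(Z) = 8 - 1/(24 + Z) (w(Z) = 8 - 1/(Z + 24) = 8 - 1/(24 + Z))
1/(q(59) + w(-6)) = 1/(2 + (191 + 8*(-6))/(24 - 6)) = 1/(2 + (191 - 48)/18) = 1/(2 + (1/18)*143) = 1/(2 + 143/18) = 1/(179/18) = 18/179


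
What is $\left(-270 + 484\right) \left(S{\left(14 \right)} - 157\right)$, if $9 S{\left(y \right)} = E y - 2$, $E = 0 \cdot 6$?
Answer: $- \frac{302810}{9} \approx -33646.0$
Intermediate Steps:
$E = 0$
$S{\left(y \right)} = - \frac{2}{9}$ ($S{\left(y \right)} = \frac{0 y - 2}{9} = \frac{0 - 2}{9} = \frac{1}{9} \left(-2\right) = - \frac{2}{9}$)
$\left(-270 + 484\right) \left(S{\left(14 \right)} - 157\right) = \left(-270 + 484\right) \left(- \frac{2}{9} - 157\right) = 214 \left(- \frac{1415}{9}\right) = - \frac{302810}{9}$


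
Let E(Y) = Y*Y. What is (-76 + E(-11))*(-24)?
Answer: -1080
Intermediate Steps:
E(Y) = Y**2
(-76 + E(-11))*(-24) = (-76 + (-11)**2)*(-24) = (-76 + 121)*(-24) = 45*(-24) = -1080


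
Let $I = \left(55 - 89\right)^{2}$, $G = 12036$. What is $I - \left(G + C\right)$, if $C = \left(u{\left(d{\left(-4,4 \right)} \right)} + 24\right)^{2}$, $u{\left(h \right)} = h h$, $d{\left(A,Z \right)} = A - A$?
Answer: $-11456$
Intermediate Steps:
$d{\left(A,Z \right)} = 0$
$I = 1156$ ($I = \left(-34\right)^{2} = 1156$)
$u{\left(h \right)} = h^{2}$
$C = 576$ ($C = \left(0^{2} + 24\right)^{2} = \left(0 + 24\right)^{2} = 24^{2} = 576$)
$I - \left(G + C\right) = 1156 - \left(12036 + 576\right) = 1156 - 12612 = -11456$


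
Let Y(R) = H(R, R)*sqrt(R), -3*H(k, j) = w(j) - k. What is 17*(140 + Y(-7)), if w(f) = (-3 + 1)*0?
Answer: 2380 - 119*I*sqrt(7)/3 ≈ 2380.0 - 104.95*I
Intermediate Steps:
w(f) = 0 (w(f) = -2*0 = 0)
H(k, j) = k/3 (H(k, j) = -(0 - k)/3 = -(-1)*k/3 = k/3)
Y(R) = R**(3/2)/3 (Y(R) = (R/3)*sqrt(R) = R**(3/2)/3)
17*(140 + Y(-7)) = 17*(140 + (-7)**(3/2)/3) = 17*(140 + (-7*I*sqrt(7))/3) = 17*(140 - 7*I*sqrt(7)/3) = 2380 - 119*I*sqrt(7)/3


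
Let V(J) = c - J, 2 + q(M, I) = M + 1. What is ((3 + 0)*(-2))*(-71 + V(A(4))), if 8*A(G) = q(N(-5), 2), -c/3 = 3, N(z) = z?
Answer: 951/2 ≈ 475.50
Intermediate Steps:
c = -9 (c = -3*3 = -9)
q(M, I) = -1 + M (q(M, I) = -2 + (M + 1) = -2 + (1 + M) = -1 + M)
A(G) = -¾ (A(G) = (-1 - 5)/8 = (⅛)*(-6) = -¾)
V(J) = -9 - J
((3 + 0)*(-2))*(-71 + V(A(4))) = ((3 + 0)*(-2))*(-71 + (-9 - 1*(-¾))) = (3*(-2))*(-71 + (-9 + ¾)) = -6*(-71 - 33/4) = -6*(-317/4) = 951/2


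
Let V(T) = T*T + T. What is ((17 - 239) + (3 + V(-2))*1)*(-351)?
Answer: 76167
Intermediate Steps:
V(T) = T + T² (V(T) = T² + T = T + T²)
((17 - 239) + (3 + V(-2))*1)*(-351) = ((17 - 239) + (3 - 2*(1 - 2))*1)*(-351) = (-222 + (3 - 2*(-1))*1)*(-351) = (-222 + (3 + 2)*1)*(-351) = (-222 + 5*1)*(-351) = (-222 + 5)*(-351) = -217*(-351) = 76167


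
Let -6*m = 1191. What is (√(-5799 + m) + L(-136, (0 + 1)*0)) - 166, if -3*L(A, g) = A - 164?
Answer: -66 + I*√23990/2 ≈ -66.0 + 77.443*I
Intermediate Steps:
m = -397/2 (m = -⅙*1191 = -397/2 ≈ -198.50)
L(A, g) = 164/3 - A/3 (L(A, g) = -(A - 164)/3 = -(-164 + A)/3 = 164/3 - A/3)
(√(-5799 + m) + L(-136, (0 + 1)*0)) - 166 = (√(-5799 - 397/2) + (164/3 - ⅓*(-136))) - 166 = (√(-11995/2) + (164/3 + 136/3)) - 166 = (I*√23990/2 + 100) - 166 = (100 + I*√23990/2) - 166 = -66 + I*√23990/2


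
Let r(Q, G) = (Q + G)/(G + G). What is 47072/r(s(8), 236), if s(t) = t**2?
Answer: 5554496/75 ≈ 74060.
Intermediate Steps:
r(Q, G) = (G + Q)/(2*G) (r(Q, G) = (G + Q)/((2*G)) = (G + Q)*(1/(2*G)) = (G + Q)/(2*G))
47072/r(s(8), 236) = 47072/(((1/2)*(236 + 8**2)/236)) = 47072/(((1/2)*(1/236)*(236 + 64))) = 47072/(((1/2)*(1/236)*300)) = 47072/(75/118) = 47072*(118/75) = 5554496/75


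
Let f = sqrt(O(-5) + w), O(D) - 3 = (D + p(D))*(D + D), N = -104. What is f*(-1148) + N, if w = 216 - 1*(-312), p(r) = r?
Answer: -104 - 1148*sqrt(631) ≈ -28941.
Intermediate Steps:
O(D) = 3 + 4*D**2 (O(D) = 3 + (D + D)*(D + D) = 3 + (2*D)*(2*D) = 3 + 4*D**2)
w = 528 (w = 216 + 312 = 528)
f = sqrt(631) (f = sqrt((3 + 4*(-5)**2) + 528) = sqrt((3 + 4*25) + 528) = sqrt((3 + 100) + 528) = sqrt(103 + 528) = sqrt(631) ≈ 25.120)
f*(-1148) + N = sqrt(631)*(-1148) - 104 = -1148*sqrt(631) - 104 = -104 - 1148*sqrt(631)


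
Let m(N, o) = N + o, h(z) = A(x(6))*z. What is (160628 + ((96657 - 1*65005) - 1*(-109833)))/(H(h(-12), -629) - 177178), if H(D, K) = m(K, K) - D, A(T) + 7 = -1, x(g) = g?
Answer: -302113/178532 ≈ -1.6922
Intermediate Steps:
A(T) = -8 (A(T) = -7 - 1 = -8)
h(z) = -8*z
H(D, K) = -D + 2*K (H(D, K) = (K + K) - D = 2*K - D = -D + 2*K)
(160628 + ((96657 - 1*65005) - 1*(-109833)))/(H(h(-12), -629) - 177178) = (160628 + ((96657 - 1*65005) - 1*(-109833)))/((-(-8)*(-12) + 2*(-629)) - 177178) = (160628 + ((96657 - 65005) + 109833))/((-1*96 - 1258) - 177178) = (160628 + (31652 + 109833))/((-96 - 1258) - 177178) = (160628 + 141485)/(-1354 - 177178) = 302113/(-178532) = 302113*(-1/178532) = -302113/178532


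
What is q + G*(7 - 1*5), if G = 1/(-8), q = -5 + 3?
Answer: -9/4 ≈ -2.2500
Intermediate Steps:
q = -2
G = -⅛ ≈ -0.12500
q + G*(7 - 1*5) = -2 - (7 - 1*5)/8 = -2 - (7 - 5)/8 = -2 - ⅛*2 = -2 - ¼ = -9/4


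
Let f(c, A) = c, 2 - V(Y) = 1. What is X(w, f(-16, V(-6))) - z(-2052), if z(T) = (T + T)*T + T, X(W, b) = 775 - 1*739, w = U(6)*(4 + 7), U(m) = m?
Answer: -8419320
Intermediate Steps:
V(Y) = 1 (V(Y) = 2 - 1*1 = 2 - 1 = 1)
w = 66 (w = 6*(4 + 7) = 6*11 = 66)
X(W, b) = 36 (X(W, b) = 775 - 739 = 36)
z(T) = T + 2*T**2 (z(T) = (2*T)*T + T = 2*T**2 + T = T + 2*T**2)
X(w, f(-16, V(-6))) - z(-2052) = 36 - (-2052)*(1 + 2*(-2052)) = 36 - (-2052)*(1 - 4104) = 36 - (-2052)*(-4103) = 36 - 1*8419356 = 36 - 8419356 = -8419320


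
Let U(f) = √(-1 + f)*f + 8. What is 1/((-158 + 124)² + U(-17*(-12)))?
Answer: -97/591096 + 17*√203/591096 ≈ 0.00024567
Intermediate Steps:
U(f) = 8 + f*√(-1 + f) (U(f) = f*√(-1 + f) + 8 = 8 + f*√(-1 + f))
1/((-158 + 124)² + U(-17*(-12))) = 1/((-158 + 124)² + (8 + (-17*(-12))*√(-1 - 17*(-12)))) = 1/((-34)² + (8 + 204*√(-1 + 204))) = 1/(1156 + (8 + 204*√203)) = 1/(1164 + 204*√203)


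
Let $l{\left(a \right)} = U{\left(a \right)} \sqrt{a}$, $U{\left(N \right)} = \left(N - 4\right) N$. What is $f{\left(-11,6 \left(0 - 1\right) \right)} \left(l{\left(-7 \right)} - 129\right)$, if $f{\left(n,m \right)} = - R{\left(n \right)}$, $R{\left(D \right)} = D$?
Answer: $-1419 + 847 i \sqrt{7} \approx -1419.0 + 2241.0 i$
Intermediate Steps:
$U{\left(N \right)} = N \left(-4 + N\right)$ ($U{\left(N \right)} = \left(-4 + N\right) N = N \left(-4 + N\right)$)
$f{\left(n,m \right)} = - n$
$l{\left(a \right)} = a^{\frac{3}{2}} \left(-4 + a\right)$ ($l{\left(a \right)} = a \left(-4 + a\right) \sqrt{a} = a^{\frac{3}{2}} \left(-4 + a\right)$)
$f{\left(-11,6 \left(0 - 1\right) \right)} \left(l{\left(-7 \right)} - 129\right) = \left(-1\right) \left(-11\right) \left(\left(-7\right)^{\frac{3}{2}} \left(-4 - 7\right) - 129\right) = 11 \left(- 7 i \sqrt{7} \left(-11\right) - 129\right) = 11 \left(77 i \sqrt{7} - 129\right) = 11 \left(-129 + 77 i \sqrt{7}\right) = -1419 + 847 i \sqrt{7}$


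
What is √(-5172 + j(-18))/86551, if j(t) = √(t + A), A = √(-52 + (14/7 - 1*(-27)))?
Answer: √(-5172 + √(-18 + I*√23))/86551 ≈ 3.4378e-7 + 0.00083087*I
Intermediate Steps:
A = I*√23 (A = √(-52 + (14*(⅐) + 27)) = √(-52 + (2 + 27)) = √(-52 + 29) = √(-23) = I*√23 ≈ 4.7958*I)
j(t) = √(t + I*√23)
√(-5172 + j(-18))/86551 = √(-5172 + √(-18 + I*√23))/86551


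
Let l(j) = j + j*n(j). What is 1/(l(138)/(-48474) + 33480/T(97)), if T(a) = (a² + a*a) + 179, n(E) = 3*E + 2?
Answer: 51158921/29428231 ≈ 1.7384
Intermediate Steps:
n(E) = 2 + 3*E
T(a) = 179 + 2*a² (T(a) = (a² + a²) + 179 = 2*a² + 179 = 179 + 2*a²)
l(j) = j + j*(2 + 3*j)
1/(l(138)/(-48474) + 33480/T(97)) = 1/((3*138*(1 + 138))/(-48474) + 33480/(179 + 2*97²)) = 1/((3*138*139)*(-1/48474) + 33480/(179 + 2*9409)) = 1/(57546*(-1/48474) + 33480/(179 + 18818)) = 1/(-3197/2693 + 33480/18997) = 1/(29428231/51158921) = 51158921/29428231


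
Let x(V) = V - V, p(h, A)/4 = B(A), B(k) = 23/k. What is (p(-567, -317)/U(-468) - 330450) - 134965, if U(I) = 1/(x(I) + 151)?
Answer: -147550447/317 ≈ -4.6546e+5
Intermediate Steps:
p(h, A) = 92/A (p(h, A) = 4*(23/A) = 92/A)
x(V) = 0
U(I) = 1/151 (U(I) = 1/(0 + 151) = 1/151)
(p(-567, -317)/U(-468) - 330450) - 134965 = ((92/(-317))/(1/151) - 330450) - 134965 = ((92*(-1/317))*151 - 330450) - 134965 = (-92/317*151 - 330450) - 134965 = (-13892/317 - 330450) - 134965 = -104766542/317 - 134965 = -147550447/317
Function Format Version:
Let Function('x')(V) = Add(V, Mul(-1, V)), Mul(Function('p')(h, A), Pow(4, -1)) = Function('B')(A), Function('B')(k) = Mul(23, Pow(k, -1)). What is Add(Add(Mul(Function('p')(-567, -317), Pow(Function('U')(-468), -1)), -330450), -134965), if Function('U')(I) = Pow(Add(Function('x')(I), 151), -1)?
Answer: Rational(-147550447, 317) ≈ -4.6546e+5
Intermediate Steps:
Function('p')(h, A) = Mul(92, Pow(A, -1)) (Function('p')(h, A) = Mul(4, Mul(23, Pow(A, -1))) = Mul(92, Pow(A, -1)))
Function('x')(V) = 0
Function('U')(I) = Rational(1, 151) (Function('U')(I) = Pow(Add(0, 151), -1) = Pow(151, -1) = Rational(1, 151))
Add(Add(Mul(Function('p')(-567, -317), Pow(Function('U')(-468), -1)), -330450), -134965) = Add(Add(Mul(Mul(92, Pow(-317, -1)), Pow(Rational(1, 151), -1)), -330450), -134965) = Add(Add(Mul(Mul(92, Rational(-1, 317)), 151), -330450), -134965) = Add(Add(Mul(Rational(-92, 317), 151), -330450), -134965) = Add(Add(Rational(-13892, 317), -330450), -134965) = Add(Rational(-104766542, 317), -134965) = Rational(-147550447, 317)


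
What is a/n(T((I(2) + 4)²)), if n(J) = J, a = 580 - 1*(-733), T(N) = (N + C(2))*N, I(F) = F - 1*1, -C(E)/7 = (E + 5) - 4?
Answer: 1313/100 ≈ 13.130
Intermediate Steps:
C(E) = -7 - 7*E (C(E) = -7*((E + 5) - 4) = -7*((5 + E) - 4) = -7*(1 + E) = -7 - 7*E)
I(F) = -1 + F (I(F) = F - 1 = -1 + F)
T(N) = N*(-21 + N) (T(N) = (N + (-7 - 7*2))*N = (N + (-7 - 14))*N = (N - 21)*N = (-21 + N)*N = N*(-21 + N))
a = 1313 (a = 580 + 733 = 1313)
a/n(T((I(2) + 4)²)) = 1313/((((-1 + 2) + 4)²*(-21 + ((-1 + 2) + 4)²))) = 1313/(((1 + 4)²*(-21 + (1 + 4)²))) = 1313/((5²*(-21 + 5²))) = 1313/((25*(-21 + 25))) = 1313/((25*4)) = 1313/100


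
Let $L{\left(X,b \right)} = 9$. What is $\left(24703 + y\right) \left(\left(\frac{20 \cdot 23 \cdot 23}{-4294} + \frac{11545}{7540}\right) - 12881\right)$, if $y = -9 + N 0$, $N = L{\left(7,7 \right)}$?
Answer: $- \frac{514962804421191}{1618838} \approx -3.1811 \cdot 10^{8}$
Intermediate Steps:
$N = 9$
$y = -9$ ($y = -9 + 9 \cdot 0 = -9 + 0 = -9$)
$\left(24703 + y\right) \left(\left(\frac{20 \cdot 23 \cdot 23}{-4294} + \frac{11545}{7540}\right) - 12881\right) = \left(24703 - 9\right) \left(\left(\frac{20 \cdot 23 \cdot 23}{-4294} + \frac{11545}{7540}\right) - 12881\right) = 24694 \left(\left(460 \cdot 23 \left(- \frac{1}{4294}\right) + 11545 \cdot \frac{1}{7540}\right) - 12881\right) = 24694 \left(\left(10580 \left(- \frac{1}{4294}\right) + \frac{2309}{1508}\right) - 12881\right) = 24694 \left(\left(- \frac{5290}{2147} + \frac{2309}{1508}\right) - 12881\right) = 24694 \left(- \frac{3019897}{3237676} - 12881\right) = 24694 \left(- \frac{41707524453}{3237676}\right) = - \frac{514962804421191}{1618838}$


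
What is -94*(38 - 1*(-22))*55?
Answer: -310200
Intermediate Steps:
-94*(38 - 1*(-22))*55 = -94*(38 + 22)*55 = -94*60*55 = -5640*55 = -310200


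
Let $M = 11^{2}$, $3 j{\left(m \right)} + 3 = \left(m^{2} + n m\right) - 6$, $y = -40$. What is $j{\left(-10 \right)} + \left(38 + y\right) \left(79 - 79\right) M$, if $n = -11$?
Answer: $67$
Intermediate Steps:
$j{\left(m \right)} = -3 - \frac{11 m}{3} + \frac{m^{2}}{3}$ ($j{\left(m \right)} = -1 + \frac{\left(m^{2} - 11 m\right) - 6}{3} = -1 + \frac{-6 + m^{2} - 11 m}{3} = -1 - \left(2 - \frac{m^{2}}{3} + \frac{11 m}{3}\right) = -3 - \frac{11 m}{3} + \frac{m^{2}}{3}$)
$M = 121$
$j{\left(-10 \right)} + \left(38 + y\right) \left(79 - 79\right) M = \left(-3 - - \frac{110}{3} + \frac{\left(-10\right)^{2}}{3}\right) + \left(38 - 40\right) \left(79 - 79\right) 121 = \left(-3 + \frac{110}{3} + \frac{1}{3} \cdot 100\right) + \left(-2\right) 0 \cdot 121 = \left(-3 + \frac{110}{3} + \frac{100}{3}\right) + 0 \cdot 121 = 67 + 0 = 67$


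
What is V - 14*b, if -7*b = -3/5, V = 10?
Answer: 44/5 ≈ 8.8000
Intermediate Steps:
b = 3/35 (b = -(-3)/(7*5) = -⅐*(-⅗) = 3/35 ≈ 0.085714)
V - 14*b = 10 - 14*3/35 = 10 - 6/5 = 44/5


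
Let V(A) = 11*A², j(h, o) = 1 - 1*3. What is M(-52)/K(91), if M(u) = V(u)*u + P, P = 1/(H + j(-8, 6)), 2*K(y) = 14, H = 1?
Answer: -1546689/7 ≈ -2.2096e+5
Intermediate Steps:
j(h, o) = -2 (j(h, o) = 1 - 3 = -2)
K(y) = 7 (K(y) = (½)*14 = 7)
P = -1 (P = 1/(1 - 2) = 1/(-1) = -1)
M(u) = -1 + 11*u³ (M(u) = (11*u²)*u - 1 = 11*u³ - 1 = -1 + 11*u³)
M(-52)/K(91) = (-1 + 11*(-52)³)/7 = (-1 + 11*(-140608))*(⅐) = (-1 - 1546688)*(⅐) = -1546689*⅐ = -1546689/7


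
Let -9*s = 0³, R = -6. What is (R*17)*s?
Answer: 0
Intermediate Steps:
s = 0 (s = -⅑*0³ = -⅑*0 = 0)
(R*17)*s = -6*17*0 = -102*0 = 0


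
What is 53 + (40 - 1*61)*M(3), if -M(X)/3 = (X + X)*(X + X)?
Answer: 2321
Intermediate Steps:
M(X) = -12*X**2 (M(X) = -3*(X + X)*(X + X) = -3*2*X*2*X = -12*X**2)
53 + (40 - 1*61)*M(3) = 53 + (40 - 1*61)*(-12*3**2) = 53 + (40 - 61)*(-12*9) = 53 - 21*(-108) = 53 + 2268 = 2321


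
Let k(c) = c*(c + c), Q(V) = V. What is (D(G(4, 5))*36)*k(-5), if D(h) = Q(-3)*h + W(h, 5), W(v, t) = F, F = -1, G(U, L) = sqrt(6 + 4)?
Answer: -1800 - 5400*sqrt(10) ≈ -18876.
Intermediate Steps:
G(U, L) = sqrt(10)
W(v, t) = -1
k(c) = 2*c**2 (k(c) = c*(2*c) = 2*c**2)
D(h) = -1 - 3*h (D(h) = -3*h - 1 = -1 - 3*h)
(D(G(4, 5))*36)*k(-5) = ((-1 - 3*sqrt(10))*36)*(2*(-5)**2) = (-36 - 108*sqrt(10))*(2*25) = (-36 - 108*sqrt(10))*50 = -1800 - 5400*sqrt(10)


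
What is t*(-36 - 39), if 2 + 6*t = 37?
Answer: -875/2 ≈ -437.50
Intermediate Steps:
t = 35/6 (t = -1/3 + (1/6)*37 = -1/3 + 37/6 = 35/6 ≈ 5.8333)
t*(-36 - 39) = 35*(-36 - 39)/6 = (35/6)*(-75) = -875/2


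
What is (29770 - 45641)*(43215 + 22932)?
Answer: -1049819037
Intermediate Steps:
(29770 - 45641)*(43215 + 22932) = -15871*66147 = -1049819037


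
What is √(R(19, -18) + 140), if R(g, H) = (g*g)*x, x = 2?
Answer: √862 ≈ 29.360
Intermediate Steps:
R(g, H) = 2*g² (R(g, H) = (g*g)*2 = g²*2 = 2*g²)
√(R(19, -18) + 140) = √(2*19² + 140) = √(2*361 + 140) = √(722 + 140) = √862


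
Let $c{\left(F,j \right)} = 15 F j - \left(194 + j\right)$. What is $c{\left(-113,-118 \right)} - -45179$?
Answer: $245113$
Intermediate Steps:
$c{\left(F,j \right)} = -194 - j + 15 F j$ ($c{\left(F,j \right)} = 15 F j - \left(194 + j\right) = -194 - j + 15 F j$)
$c{\left(-113,-118 \right)} - -45179 = \left(-194 - -118 + 15 \left(-113\right) \left(-118\right)\right) - -45179 = \left(-194 + 118 + 200010\right) + 45179 = 199934 + 45179 = 245113$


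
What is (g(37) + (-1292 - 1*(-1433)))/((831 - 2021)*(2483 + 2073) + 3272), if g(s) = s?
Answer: -89/2709184 ≈ -3.2851e-5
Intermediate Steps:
(g(37) + (-1292 - 1*(-1433)))/((831 - 2021)*(2483 + 2073) + 3272) = (37 + (-1292 - 1*(-1433)))/((831 - 2021)*(2483 + 2073) + 3272) = (37 + (-1292 + 1433))/(-1190*4556 + 3272) = (37 + 141)/(-5421640 + 3272) = 178/(-5418368) = 178*(-1/5418368) = -89/2709184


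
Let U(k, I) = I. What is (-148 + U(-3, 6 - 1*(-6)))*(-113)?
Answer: 15368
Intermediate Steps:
(-148 + U(-3, 6 - 1*(-6)))*(-113) = (-148 + (6 - 1*(-6)))*(-113) = (-148 + (6 + 6))*(-113) = (-148 + 12)*(-113) = -136*(-113) = 15368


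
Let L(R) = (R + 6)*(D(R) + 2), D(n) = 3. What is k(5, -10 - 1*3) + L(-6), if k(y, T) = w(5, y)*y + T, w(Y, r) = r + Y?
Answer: 37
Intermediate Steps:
w(Y, r) = Y + r
L(R) = 30 + 5*R (L(R) = (R + 6)*(3 + 2) = (6 + R)*5 = 30 + 5*R)
k(y, T) = T + y*(5 + y) (k(y, T) = (5 + y)*y + T = y*(5 + y) + T = T + y*(5 + y))
k(5, -10 - 1*3) + L(-6) = ((-10 - 1*3) + 5*(5 + 5)) + (30 + 5*(-6)) = ((-10 - 3) + 5*10) + (30 - 30) = (-13 + 50) + 0 = 37 + 0 = 37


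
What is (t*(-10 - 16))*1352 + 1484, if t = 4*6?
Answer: -842164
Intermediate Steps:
t = 24
(t*(-10 - 16))*1352 + 1484 = (24*(-10 - 16))*1352 + 1484 = (24*(-26))*1352 + 1484 = -624*1352 + 1484 = -843648 + 1484 = -842164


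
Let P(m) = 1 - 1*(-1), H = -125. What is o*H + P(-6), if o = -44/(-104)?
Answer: -1323/26 ≈ -50.885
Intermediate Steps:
o = 11/26 (o = -44*(-1/104) = 11/26 ≈ 0.42308)
P(m) = 2 (P(m) = 1 + 1 = 2)
o*H + P(-6) = (11/26)*(-125) + 2 = -1375/26 + 2 = -1323/26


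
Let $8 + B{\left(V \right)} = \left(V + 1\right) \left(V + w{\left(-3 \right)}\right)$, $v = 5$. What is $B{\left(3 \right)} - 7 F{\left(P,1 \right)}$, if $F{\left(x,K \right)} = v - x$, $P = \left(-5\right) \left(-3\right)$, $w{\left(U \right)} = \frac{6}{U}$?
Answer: $66$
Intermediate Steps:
$P = 15$
$F{\left(x,K \right)} = 5 - x$
$B{\left(V \right)} = -8 + \left(1 + V\right) \left(-2 + V\right)$ ($B{\left(V \right)} = -8 + \left(V + 1\right) \left(V + \frac{6}{-3}\right) = -8 + \left(1 + V\right) \left(V + 6 \left(- \frac{1}{3}\right)\right) = -8 + \left(1 + V\right) \left(V - 2\right) = -8 + \left(1 + V\right) \left(-2 + V\right)$)
$B{\left(3 \right)} - 7 F{\left(P,1 \right)} = \left(-10 + 3^{2} - 3\right) - 7 \left(5 - 15\right) = \left(-10 + 9 - 3\right) - 7 \left(5 - 15\right) = -4 - -70 = -4 + 70 = 66$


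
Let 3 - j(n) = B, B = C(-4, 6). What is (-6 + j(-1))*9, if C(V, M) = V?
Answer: 9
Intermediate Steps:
B = -4
j(n) = 7 (j(n) = 3 - 1*(-4) = 3 + 4 = 7)
(-6 + j(-1))*9 = (-6 + 7)*9 = 1*9 = 9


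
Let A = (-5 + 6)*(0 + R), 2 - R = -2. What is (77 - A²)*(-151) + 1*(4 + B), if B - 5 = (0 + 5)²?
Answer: -9177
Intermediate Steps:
R = 4 (R = 2 - 1*(-2) = 2 + 2 = 4)
B = 30 (B = 5 + (0 + 5)² = 5 + 5² = 5 + 25 = 30)
A = 4 (A = (-5 + 6)*(0 + 4) = 1*4 = 4)
(77 - A²)*(-151) + 1*(4 + B) = (77 - 1*4²)*(-151) + 1*(4 + 30) = (77 - 1*16)*(-151) + 1*34 = (77 - 16)*(-151) + 34 = 61*(-151) + 34 = -9211 + 34 = -9177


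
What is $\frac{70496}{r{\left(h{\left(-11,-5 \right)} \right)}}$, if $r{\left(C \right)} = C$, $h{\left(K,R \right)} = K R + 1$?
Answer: $\frac{8812}{7} \approx 1258.9$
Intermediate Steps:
$h{\left(K,R \right)} = 1 + K R$
$\frac{70496}{r{\left(h{\left(-11,-5 \right)} \right)}} = \frac{70496}{1 - -55} = \frac{70496}{1 + 55} = \frac{70496}{56} = 70496 \cdot \frac{1}{56} = \frac{8812}{7}$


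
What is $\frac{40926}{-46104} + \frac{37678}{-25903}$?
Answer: $- \frac{466202115}{199038652} \approx -2.3423$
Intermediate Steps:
$\frac{40926}{-46104} + \frac{37678}{-25903} = 40926 \left(- \frac{1}{46104}\right) + 37678 \left(- \frac{1}{25903}\right) = - \frac{6821}{7684} - \frac{37678}{25903} = - \frac{466202115}{199038652}$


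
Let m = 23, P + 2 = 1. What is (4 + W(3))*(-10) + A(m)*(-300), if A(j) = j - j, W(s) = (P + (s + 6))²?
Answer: -680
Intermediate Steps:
P = -1 (P = -2 + 1 = -1)
W(s) = (5 + s)² (W(s) = (-1 + (s + 6))² = (-1 + (6 + s))² = (5 + s)²)
A(j) = 0
(4 + W(3))*(-10) + A(m)*(-300) = (4 + (5 + 3)²)*(-10) + 0*(-300) = (4 + 8²)*(-10) + 0 = (4 + 64)*(-10) + 0 = 68*(-10) + 0 = -680 + 0 = -680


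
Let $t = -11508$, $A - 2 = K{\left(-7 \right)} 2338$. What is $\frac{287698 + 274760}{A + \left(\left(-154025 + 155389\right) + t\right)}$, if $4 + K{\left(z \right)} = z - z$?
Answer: $- \frac{93743}{3249} \approx -28.853$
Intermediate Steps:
$K{\left(z \right)} = -4$ ($K{\left(z \right)} = -4 + \left(z - z\right) = -4 + 0 = -4$)
$A = -9350$ ($A = 2 - 9352 = -9350$)
$\frac{287698 + 274760}{A + \left(\left(-154025 + 155389\right) + t\right)} = \frac{287698 + 274760}{-9350 + \left(\left(-154025 + 155389\right) - 11508\right)} = \frac{562458}{-9350 + \left(1364 - 11508\right)} = \frac{562458}{-9350 - 10144} = \frac{562458}{-19494} = 562458 \left(- \frac{1}{19494}\right) = - \frac{93743}{3249}$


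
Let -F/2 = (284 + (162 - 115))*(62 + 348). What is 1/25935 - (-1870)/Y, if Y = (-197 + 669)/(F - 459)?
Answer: -6592855043539/6120660 ≈ -1.0771e+6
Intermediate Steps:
F = -271420 (F = -2*(284 + (162 - 115))*(62 + 348) = -2*(284 + 47)*410 = -662*410 = -2*135710 = -271420)
Y = -472/271879 (Y = (-197 + 669)/(-271420 - 459) = 472/(-271879) = 472*(-1/271879) = -472/271879 ≈ -0.0017361)
1/25935 - (-1870)/Y = 1/25935 - (-1870)/(-472/271879) = 1/25935 - (-1870)*(-271879)/472 = 1/25935 - 22*23109715/472 = 1/25935 - 254206865/236 = -6592855043539/6120660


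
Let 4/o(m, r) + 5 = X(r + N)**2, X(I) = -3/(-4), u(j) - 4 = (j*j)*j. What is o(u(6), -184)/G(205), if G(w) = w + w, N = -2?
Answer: -32/14555 ≈ -0.0021986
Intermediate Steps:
G(w) = 2*w
u(j) = 4 + j**3 (u(j) = 4 + (j*j)*j = 4 + j**2*j = 4 + j**3)
X(I) = 3/4 (X(I) = -3*(-1/4) = 3/4)
o(m, r) = -64/71 (o(m, r) = 4/(-5 + (3/4)**2) = 4/(-5 + 9/16) = 4/(-71/16) = 4*(-16/71) = -64/71)
o(u(6), -184)/G(205) = -64/(71*(2*205)) = -64/71/410 = -64/71*1/410 = -32/14555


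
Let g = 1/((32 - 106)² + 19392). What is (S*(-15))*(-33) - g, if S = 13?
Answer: 160025579/24868 ≈ 6435.0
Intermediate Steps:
g = 1/24868 (g = 1/((-74)² + 19392) = 1/(5476 + 19392) = 1/24868 ≈ 4.0212e-5)
(S*(-15))*(-33) - g = (13*(-15))*(-33) - 1*1/24868 = -195*(-33) - 1/24868 = 6435 - 1/24868 = 160025579/24868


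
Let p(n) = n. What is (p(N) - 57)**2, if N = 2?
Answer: 3025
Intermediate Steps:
(p(N) - 57)**2 = (2 - 57)**2 = (-55)**2 = 3025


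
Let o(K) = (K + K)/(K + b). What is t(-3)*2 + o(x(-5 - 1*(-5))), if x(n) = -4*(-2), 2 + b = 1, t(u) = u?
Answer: -26/7 ≈ -3.7143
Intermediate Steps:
b = -1 (b = -2 + 1 = -1)
x(n) = 8
o(K) = 2*K/(-1 + K) (o(K) = (K + K)/(K - 1) = (2*K)/(-1 + K) = 2*K/(-1 + K))
t(-3)*2 + o(x(-5 - 1*(-5))) = -3*2 + 2*8/(-1 + 8) = -6 + 2*8/7 = -6 + 2*8*(⅐) = -6 + 16/7 = -26/7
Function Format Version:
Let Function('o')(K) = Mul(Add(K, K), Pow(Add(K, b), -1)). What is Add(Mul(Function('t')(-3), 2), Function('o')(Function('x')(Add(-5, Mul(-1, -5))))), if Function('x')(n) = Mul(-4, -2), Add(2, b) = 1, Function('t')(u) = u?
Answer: Rational(-26, 7) ≈ -3.7143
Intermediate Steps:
b = -1 (b = Add(-2, 1) = -1)
Function('x')(n) = 8
Function('o')(K) = Mul(2, K, Pow(Add(-1, K), -1)) (Function('o')(K) = Mul(Add(K, K), Pow(Add(K, -1), -1)) = Mul(Mul(2, K), Pow(Add(-1, K), -1)) = Mul(2, K, Pow(Add(-1, K), -1)))
Add(Mul(Function('t')(-3), 2), Function('o')(Function('x')(Add(-5, Mul(-1, -5))))) = Add(Mul(-3, 2), Mul(2, 8, Pow(Add(-1, 8), -1))) = Add(-6, Mul(2, 8, Pow(7, -1))) = Add(-6, Mul(2, 8, Rational(1, 7))) = Add(-6, Rational(16, 7)) = Rational(-26, 7)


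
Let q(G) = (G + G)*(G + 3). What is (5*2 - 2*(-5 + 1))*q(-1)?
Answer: -72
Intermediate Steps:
q(G) = 2*G*(3 + G) (q(G) = (2*G)*(3 + G) = 2*G*(3 + G))
(5*2 - 2*(-5 + 1))*q(-1) = (5*2 - 2*(-5 + 1))*(2*(-1)*(3 - 1)) = (10 - 2*(-4))*(2*(-1)*2) = (10 + 8)*(-4) = 18*(-4) = -72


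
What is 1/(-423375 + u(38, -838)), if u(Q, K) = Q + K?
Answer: -1/424175 ≈ -2.3575e-6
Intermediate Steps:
u(Q, K) = K + Q
1/(-423375 + u(38, -838)) = 1/(-423375 + (-838 + 38)) = 1/(-423375 - 800) = 1/(-424175) = -1/424175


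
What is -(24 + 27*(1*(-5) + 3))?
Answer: 30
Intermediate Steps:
-(24 + 27*(1*(-5) + 3)) = -(24 + 27*(-5 + 3)) = -(24 + 27*(-2)) = -(24 - 54) = -1*(-30) = 30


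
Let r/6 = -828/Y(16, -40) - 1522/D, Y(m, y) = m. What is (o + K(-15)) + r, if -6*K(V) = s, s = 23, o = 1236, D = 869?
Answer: 2375389/2607 ≈ 911.16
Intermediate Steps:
K(V) = -23/6 (K(V) = -⅙*23 = -23/6)
r = -557913/1738 (r = 6*(-828/16 - 1522/869) = 6*(-828*1/16 - 1522*1/869) = 6*(-207/4 - 1522/869) = 6*(-185971/3476) = -557913/1738 ≈ -321.01)
(o + K(-15)) + r = (1236 - 23/6) - 557913/1738 = 7393/6 - 557913/1738 = 2375389/2607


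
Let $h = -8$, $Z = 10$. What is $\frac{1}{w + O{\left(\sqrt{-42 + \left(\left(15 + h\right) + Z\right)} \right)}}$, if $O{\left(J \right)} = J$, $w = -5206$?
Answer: $- \frac{5206}{27102461} - \frac{5 i}{27102461} \approx -0.00019209 - 1.8449 \cdot 10^{-7} i$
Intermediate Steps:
$\frac{1}{w + O{\left(\sqrt{-42 + \left(\left(15 + h\right) + Z\right)} \right)}} = \frac{1}{-5206 + \sqrt{-42 + \left(\left(15 - 8\right) + 10\right)}} = \frac{1}{-5206 + \sqrt{-42 + \left(7 + 10\right)}} = \frac{1}{-5206 + \sqrt{-42 + 17}} = \frac{1}{-5206 + \sqrt{-25}} = \frac{1}{-5206 + 5 i} = \frac{-5206 - 5 i}{27102461}$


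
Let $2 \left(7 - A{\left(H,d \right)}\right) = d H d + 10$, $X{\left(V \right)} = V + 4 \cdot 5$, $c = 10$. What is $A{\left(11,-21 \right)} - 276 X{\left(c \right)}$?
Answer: $- \frac{21407}{2} \approx -10704.0$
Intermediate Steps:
$X{\left(V \right)} = 20 + V$ ($X{\left(V \right)} = V + 20 = 20 + V$)
$A{\left(H,d \right)} = 2 - \frac{H d^{2}}{2}$ ($A{\left(H,d \right)} = 7 - \frac{d H d + 10}{2} = 7 - \frac{H d d + 10}{2} = 7 - \frac{H d^{2} + 10}{2} = 7 - \frac{10 + H d^{2}}{2} = 7 - \left(5 + \frac{H d^{2}}{2}\right) = 2 - \frac{H d^{2}}{2}$)
$A{\left(11,-21 \right)} - 276 X{\left(c \right)} = \left(2 - \frac{11 \left(-21\right)^{2}}{2}\right) - 276 \left(20 + 10\right) = \left(2 - \frac{11}{2} \cdot 441\right) - 8280 = \left(2 - \frac{4851}{2}\right) - 8280 = - \frac{4847}{2} - 8280 = - \frac{21407}{2}$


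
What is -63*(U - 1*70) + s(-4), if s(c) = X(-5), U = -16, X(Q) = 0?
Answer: 5418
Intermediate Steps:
s(c) = 0
-63*(U - 1*70) + s(-4) = -63*(-16 - 1*70) + 0 = -63*(-16 - 70) + 0 = -63*(-86) + 0 = 5418 + 0 = 5418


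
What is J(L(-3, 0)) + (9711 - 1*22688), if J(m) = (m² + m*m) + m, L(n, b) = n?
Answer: -12962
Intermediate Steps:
J(m) = m + 2*m² (J(m) = (m² + m²) + m = 2*m² + m = m + 2*m²)
J(L(-3, 0)) + (9711 - 1*22688) = -3*(1 + 2*(-3)) + (9711 - 1*22688) = -3*(1 - 6) + (9711 - 22688) = -3*(-5) - 12977 = 15 - 12977 = -12962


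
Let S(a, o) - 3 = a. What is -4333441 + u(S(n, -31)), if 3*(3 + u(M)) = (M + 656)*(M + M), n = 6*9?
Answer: -4306350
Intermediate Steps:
n = 54
S(a, o) = 3 + a
u(M) = -3 + 2*M*(656 + M)/3 (u(M) = -3 + ((M + 656)*(M + M))/3 = -3 + ((656 + M)*(2*M))/3 = -3 + (2*M*(656 + M))/3 = -3 + 2*M*(656 + M)/3)
-4333441 + u(S(n, -31)) = -4333441 + (-3 + 2*(3 + 54)²/3 + 1312*(3 + 54)/3) = -4333441 + (-3 + (⅔)*57² + (1312/3)*57) = -4333441 + (-3 + (⅔)*3249 + 24928) = -4333441 + (-3 + 2166 + 24928) = -4333441 + 27091 = -4306350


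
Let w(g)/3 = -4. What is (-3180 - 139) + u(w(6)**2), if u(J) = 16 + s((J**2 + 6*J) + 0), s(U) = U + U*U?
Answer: 466578297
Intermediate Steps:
w(g) = -12 (w(g) = 3*(-4) = -12)
s(U) = U + U**2
u(J) = 16 + (J**2 + 6*J)*(1 + J**2 + 6*J) (u(J) = 16 + ((J**2 + 6*J) + 0)*(1 + ((J**2 + 6*J) + 0)) = 16 + (J**2 + 6*J)*(1 + (J**2 + 6*J)) = 16 + (J**2 + 6*J)*(1 + J**2 + 6*J))
(-3180 - 139) + u(w(6)**2) = (-3180 - 139) + (16 + (-12)**2*(1 + (-12)**2*(6 + (-12)**2))*(6 + (-12)**2)) = -3319 + (16 + 144*(1 + 144*(6 + 144))*(6 + 144)) = -3319 + (16 + 144*(1 + 144*150)*150) = -3319 + (16 + 144*(1 + 21600)*150) = -3319 + (16 + 144*21601*150) = -3319 + (16 + 466581600) = -3319 + 466581616 = 466578297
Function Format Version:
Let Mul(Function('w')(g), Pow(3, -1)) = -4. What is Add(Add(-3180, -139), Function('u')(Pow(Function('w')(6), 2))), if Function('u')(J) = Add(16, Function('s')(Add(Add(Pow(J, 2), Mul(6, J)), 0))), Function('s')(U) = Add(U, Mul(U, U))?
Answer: 466578297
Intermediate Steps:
Function('w')(g) = -12 (Function('w')(g) = Mul(3, -4) = -12)
Function('s')(U) = Add(U, Pow(U, 2))
Function('u')(J) = Add(16, Mul(Add(Pow(J, 2), Mul(6, J)), Add(1, Pow(J, 2), Mul(6, J)))) (Function('u')(J) = Add(16, Mul(Add(Add(Pow(J, 2), Mul(6, J)), 0), Add(1, Add(Add(Pow(J, 2), Mul(6, J)), 0)))) = Add(16, Mul(Add(Pow(J, 2), Mul(6, J)), Add(1, Add(Pow(J, 2), Mul(6, J))))) = Add(16, Mul(Add(Pow(J, 2), Mul(6, J)), Add(1, Pow(J, 2), Mul(6, J)))))
Add(Add(-3180, -139), Function('u')(Pow(Function('w')(6), 2))) = Add(Add(-3180, -139), Add(16, Mul(Pow(-12, 2), Add(1, Mul(Pow(-12, 2), Add(6, Pow(-12, 2)))), Add(6, Pow(-12, 2))))) = Add(-3319, Add(16, Mul(144, Add(1, Mul(144, Add(6, 144))), Add(6, 144)))) = Add(-3319, Add(16, Mul(144, Add(1, Mul(144, 150)), 150))) = Add(-3319, Add(16, Mul(144, Add(1, 21600), 150))) = Add(-3319, Add(16, Mul(144, 21601, 150))) = Add(-3319, Add(16, 466581600)) = Add(-3319, 466581616) = 466578297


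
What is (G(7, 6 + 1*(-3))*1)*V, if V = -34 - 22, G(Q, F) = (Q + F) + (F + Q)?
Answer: -1120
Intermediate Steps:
G(Q, F) = 2*F + 2*Q (G(Q, F) = (F + Q) + (F + Q) = 2*F + 2*Q)
V = -56
(G(7, 6 + 1*(-3))*1)*V = ((2*(6 + 1*(-3)) + 2*7)*1)*(-56) = ((2*(6 - 3) + 14)*1)*(-56) = ((2*3 + 14)*1)*(-56) = ((6 + 14)*1)*(-56) = (20*1)*(-56) = 20*(-56) = -1120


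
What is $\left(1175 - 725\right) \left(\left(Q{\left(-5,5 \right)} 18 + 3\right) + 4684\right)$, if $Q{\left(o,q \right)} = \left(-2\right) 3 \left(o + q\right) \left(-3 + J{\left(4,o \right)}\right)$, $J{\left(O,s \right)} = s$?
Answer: $2109150$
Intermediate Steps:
$Q{\left(o,q \right)} = - 6 \left(-3 + o\right) \left(o + q\right)$ ($Q{\left(o,q \right)} = \left(-2\right) 3 \left(o + q\right) \left(-3 + o\right) = - 6 \left(-3 + o\right) \left(o + q\right)$)
$\left(1175 - 725\right) \left(\left(Q{\left(-5,5 \right)} 18 + 3\right) + 4684\right) = \left(1175 - 725\right) \left(\left(\left(- 6 \left(-5\right)^{2} + 18 \left(-5\right) + 18 \cdot 5 - \left(-30\right) 5\right) 18 + 3\right) + 4684\right) = 450 \left(\left(\left(\left(-6\right) 25 - 90 + 90 + 150\right) 18 + 3\right) + 4684\right) = 450 \left(\left(\left(-150 - 90 + 90 + 150\right) 18 + 3\right) + 4684\right) = 450 \left(\left(0 \cdot 18 + 3\right) + 4684\right) = 450 \left(\left(0 + 3\right) + 4684\right) = 450 \left(3 + 4684\right) = 450 \cdot 4687 = 2109150$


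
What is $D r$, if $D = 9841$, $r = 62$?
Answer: $610142$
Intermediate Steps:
$D r = 9841 \cdot 62 = 610142$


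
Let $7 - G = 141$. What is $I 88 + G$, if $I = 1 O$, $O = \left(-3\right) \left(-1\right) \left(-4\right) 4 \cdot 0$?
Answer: $-134$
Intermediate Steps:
$G = -134$ ($G = 7 - 141 = -134$)
$O = 0$ ($O = 3 \left(-4\right) 4 \cdot 0 = \left(-12\right) 4 \cdot 0 = \left(-48\right) 0 = 0$)
$I = 0$ ($I = 1 \cdot 0 = 0$)
$I 88 + G = 0 \cdot 88 - 134 = 0 - 134 = -134$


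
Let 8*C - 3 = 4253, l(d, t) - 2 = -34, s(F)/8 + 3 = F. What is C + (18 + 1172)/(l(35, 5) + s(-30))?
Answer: 78141/148 ≈ 527.98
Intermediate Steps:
s(F) = -24 + 8*F
l(d, t) = -32 (l(d, t) = 2 - 34 = -32)
C = 532 (C = 3/8 + (⅛)*4253 = 3/8 + 4253/8 = 532)
C + (18 + 1172)/(l(35, 5) + s(-30)) = 532 + (18 + 1172)/(-32 + (-24 + 8*(-30))) = 532 + 1190/(-32 + (-24 - 240)) = 532 + 1190/(-32 - 264) = 532 + 1190/(-296) = 532 + 1190*(-1/296) = 532 - 595/148 = 78141/148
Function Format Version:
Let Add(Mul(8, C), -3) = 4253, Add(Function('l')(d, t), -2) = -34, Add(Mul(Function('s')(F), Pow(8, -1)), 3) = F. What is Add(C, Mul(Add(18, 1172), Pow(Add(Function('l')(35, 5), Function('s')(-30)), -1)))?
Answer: Rational(78141, 148) ≈ 527.98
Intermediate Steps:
Function('s')(F) = Add(-24, Mul(8, F))
Function('l')(d, t) = -32 (Function('l')(d, t) = Add(2, -34) = -32)
C = 532 (C = Add(Rational(3, 8), Mul(Rational(1, 8), 4253)) = Add(Rational(3, 8), Rational(4253, 8)) = 532)
Add(C, Mul(Add(18, 1172), Pow(Add(Function('l')(35, 5), Function('s')(-30)), -1))) = Add(532, Mul(Add(18, 1172), Pow(Add(-32, Add(-24, Mul(8, -30))), -1))) = Add(532, Mul(1190, Pow(Add(-32, Add(-24, -240)), -1))) = Add(532, Mul(1190, Pow(Add(-32, -264), -1))) = Add(532, Mul(1190, Pow(-296, -1))) = Add(532, Mul(1190, Rational(-1, 296))) = Add(532, Rational(-595, 148)) = Rational(78141, 148)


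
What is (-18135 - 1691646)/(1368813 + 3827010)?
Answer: -569927/1731941 ≈ -0.32907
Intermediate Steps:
(-18135 - 1691646)/(1368813 + 3827010) = -1709781/5195823 = -1709781*1/5195823 = -569927/1731941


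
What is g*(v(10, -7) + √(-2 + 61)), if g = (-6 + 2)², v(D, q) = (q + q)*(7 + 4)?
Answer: -2464 + 16*√59 ≈ -2341.1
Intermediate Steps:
v(D, q) = 22*q (v(D, q) = (2*q)*11 = 22*q)
g = 16 (g = (-4)² = 16)
g*(v(10, -7) + √(-2 + 61)) = 16*(22*(-7) + √(-2 + 61)) = 16*(-154 + √59) = -2464 + 16*√59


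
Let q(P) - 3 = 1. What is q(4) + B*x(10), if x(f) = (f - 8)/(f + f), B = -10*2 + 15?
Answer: 7/2 ≈ 3.5000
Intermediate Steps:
q(P) = 4 (q(P) = 3 + 1 = 4)
B = -5 (B = -20 + 15 = -5)
x(f) = (-8 + f)/(2*f) (x(f) = (-8 + f)/((2*f)) = (-8 + f)*(1/(2*f)) = (-8 + f)/(2*f))
q(4) + B*x(10) = 4 - 5*(-8 + 10)/(2*10) = 4 - 5*2/(2*10) = 4 - 5*⅒ = 4 - ½ = 7/2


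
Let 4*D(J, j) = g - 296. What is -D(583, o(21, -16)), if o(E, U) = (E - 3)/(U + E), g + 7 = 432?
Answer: -129/4 ≈ -32.250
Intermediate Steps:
g = 425 (g = -7 + 432 = 425)
o(E, U) = (-3 + E)/(E + U)
D(J, j) = 129/4 (D(J, j) = (425 - 296)/4 = (¼)*129 = 129/4)
-D(583, o(21, -16)) = -1*129/4 = -129/4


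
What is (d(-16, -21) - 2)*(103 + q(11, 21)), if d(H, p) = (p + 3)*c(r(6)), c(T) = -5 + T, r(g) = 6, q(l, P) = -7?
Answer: -1920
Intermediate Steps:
d(H, p) = 3 + p (d(H, p) = (p + 3)*(-5 + 6) = (3 + p)*1 = 3 + p)
(d(-16, -21) - 2)*(103 + q(11, 21)) = ((3 - 21) - 2)*(103 - 7) = (-18 - 2)*96 = -20*96 = -1920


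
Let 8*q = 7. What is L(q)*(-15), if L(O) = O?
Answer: -105/8 ≈ -13.125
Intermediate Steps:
q = 7/8 (q = (1/8)*7 = 7/8 ≈ 0.87500)
L(q)*(-15) = (7/8)*(-15) = -105/8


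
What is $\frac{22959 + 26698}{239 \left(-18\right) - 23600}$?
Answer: $- \frac{49657}{27902} \approx -1.7797$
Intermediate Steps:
$\frac{22959 + 26698}{239 \left(-18\right) - 23600} = \frac{49657}{-4302 - 23600} = \frac{49657}{-27902} = 49657 \left(- \frac{1}{27902}\right) = - \frac{49657}{27902}$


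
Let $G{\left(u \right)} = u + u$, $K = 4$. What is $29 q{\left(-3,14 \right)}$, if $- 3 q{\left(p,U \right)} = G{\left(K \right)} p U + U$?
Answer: $\frac{9338}{3} \approx 3112.7$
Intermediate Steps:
$G{\left(u \right)} = 2 u$
$q{\left(p,U \right)} = - \frac{U}{3} - \frac{8 U p}{3}$ ($q{\left(p,U \right)} = - \frac{2 \cdot 4 p U + U}{3} = - \frac{8 p U + U}{3} = - \frac{8 U p + U}{3} = - \frac{U + 8 U p}{3} = - \frac{U}{3} - \frac{8 U p}{3}$)
$29 q{\left(-3,14 \right)} = 29 \left(\left(- \frac{1}{3}\right) 14 \left(1 + 8 \left(-3\right)\right)\right) = 29 \left(\left(- \frac{1}{3}\right) 14 \left(1 - 24\right)\right) = 29 \left(\left(- \frac{1}{3}\right) 14 \left(-23\right)\right) = 29 \cdot \frac{322}{3} = \frac{9338}{3}$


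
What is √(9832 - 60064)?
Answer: 2*I*√12558 ≈ 224.13*I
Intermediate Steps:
√(9832 - 60064) = √(-50232) = 2*I*√12558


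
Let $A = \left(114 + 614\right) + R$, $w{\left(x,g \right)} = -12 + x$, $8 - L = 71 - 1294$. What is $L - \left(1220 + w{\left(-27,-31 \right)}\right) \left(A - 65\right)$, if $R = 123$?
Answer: $-927035$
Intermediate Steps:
$L = 1231$ ($L = 8 - \left(71 - 1294\right) = 8 - -1223 = 8 + 1223 = 1231$)
$A = 851$ ($A = \left(114 + 614\right) + 123 = 728 + 123 = 851$)
$L - \left(1220 + w{\left(-27,-31 \right)}\right) \left(A - 65\right) = 1231 - \left(1220 - 39\right) \left(851 - 65\right) = 1231 - \left(1220 - 39\right) 786 = 1231 - 1181 \cdot 786 = 1231 - 928266 = -927035$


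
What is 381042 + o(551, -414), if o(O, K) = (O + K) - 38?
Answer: 381141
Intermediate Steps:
o(O, K) = -38 + K + O (o(O, K) = (K + O) - 38 = -38 + K + O)
381042 + o(551, -414) = 381042 + (-38 - 414 + 551) = 381042 + 99 = 381141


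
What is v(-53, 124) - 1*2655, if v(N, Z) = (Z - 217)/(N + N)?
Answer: -281337/106 ≈ -2654.1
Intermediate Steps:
v(N, Z) = (-217 + Z)/(2*N) (v(N, Z) = (-217 + Z)/((2*N)) = (-217 + Z)*(1/(2*N)) = (-217 + Z)/(2*N))
v(-53, 124) - 1*2655 = (1/2)*(-217 + 124)/(-53) - 1*2655 = (1/2)*(-1/53)*(-93) - 2655 = 93/106 - 2655 = -281337/106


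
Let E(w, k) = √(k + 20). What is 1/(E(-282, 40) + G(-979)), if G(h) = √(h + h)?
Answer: 1/(2*√15 + I*√1958) ≈ 0.0038384 - 0.021927*I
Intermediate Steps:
G(h) = √2*√h (G(h) = √(2*h) = √2*√h)
E(w, k) = √(20 + k)
1/(E(-282, 40) + G(-979)) = 1/(√(20 + 40) + √2*√(-979)) = 1/(√60 + √2*(I*√979)) = 1/(2*√15 + I*√1958)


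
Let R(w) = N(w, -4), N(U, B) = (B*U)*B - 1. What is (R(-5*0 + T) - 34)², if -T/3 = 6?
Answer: 104329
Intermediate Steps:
T = -18 (T = -3*6 = -18)
N(U, B) = -1 + U*B² (N(U, B) = U*B² - 1 = -1 + U*B²)
R(w) = -1 + 16*w (R(w) = -1 + w*(-4)² = -1 + w*16 = -1 + 16*w)
(R(-5*0 + T) - 34)² = ((-1 + 16*(-5*0 - 18)) - 34)² = ((-1 + 16*(0 - 18)) - 34)² = ((-1 + 16*(-18)) - 34)² = ((-1 - 288) - 34)² = (-289 - 34)² = (-323)² = 104329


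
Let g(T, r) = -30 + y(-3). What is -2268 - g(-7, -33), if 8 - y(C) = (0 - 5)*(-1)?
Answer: -2241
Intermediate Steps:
y(C) = 3 (y(C) = 8 - (0 - 5)*(-1) = 8 - (-5)*(-1) = 8 - 1*5 = 8 - 5 = 3)
g(T, r) = -27 (g(T, r) = -30 + 3 = -27)
-2268 - g(-7, -33) = -2268 - 1*(-27) = -2268 + 27 = -2241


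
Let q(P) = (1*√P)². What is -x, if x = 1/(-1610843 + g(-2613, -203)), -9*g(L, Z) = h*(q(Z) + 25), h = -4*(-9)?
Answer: 1/1610131 ≈ 6.2107e-7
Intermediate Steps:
q(P) = P (q(P) = (√P)² = P)
h = 36
g(L, Z) = -100 - 4*Z (g(L, Z) = -4*(Z + 25) = -4*(25 + Z) = -(900 + 36*Z)/9 = -100 - 4*Z)
x = -1/1610131 (x = 1/(-1610843 + (-100 - 4*(-203))) = 1/(-1610843 + (-100 + 812)) = 1/(-1610843 + 712) = 1/(-1610131) = -1/1610131 ≈ -6.2107e-7)
-x = -1*(-1/1610131) = 1/1610131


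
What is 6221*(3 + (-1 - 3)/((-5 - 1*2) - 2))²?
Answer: 5978381/81 ≈ 73807.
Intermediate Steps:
6221*(3 + (-1 - 3)/((-5 - 1*2) - 2))² = 6221*(3 - 4/((-5 - 2) - 2))² = 6221*(3 - 4/(-7 - 2))² = 6221*(3 - 4/(-9))² = 6221*(3 - 4*(-⅑))² = 6221*(3 + 4/9)² = 6221*(31/9)² = 6221*(961/81) = 5978381/81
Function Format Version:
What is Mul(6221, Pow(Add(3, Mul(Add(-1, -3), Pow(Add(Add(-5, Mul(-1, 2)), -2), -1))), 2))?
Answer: Rational(5978381, 81) ≈ 73807.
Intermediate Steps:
Mul(6221, Pow(Add(3, Mul(Add(-1, -3), Pow(Add(Add(-5, Mul(-1, 2)), -2), -1))), 2)) = Mul(6221, Pow(Add(3, Mul(-4, Pow(Add(Add(-5, -2), -2), -1))), 2)) = Mul(6221, Pow(Add(3, Mul(-4, Pow(Add(-7, -2), -1))), 2)) = Mul(6221, Pow(Add(3, Mul(-4, Pow(-9, -1))), 2)) = Mul(6221, Pow(Add(3, Mul(-4, Rational(-1, 9))), 2)) = Mul(6221, Pow(Add(3, Rational(4, 9)), 2)) = Mul(6221, Pow(Rational(31, 9), 2)) = Mul(6221, Rational(961, 81)) = Rational(5978381, 81)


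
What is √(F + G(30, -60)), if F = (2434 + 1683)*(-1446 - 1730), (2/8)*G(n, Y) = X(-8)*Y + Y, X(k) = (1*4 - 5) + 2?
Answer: 2*I*√3269018 ≈ 3616.1*I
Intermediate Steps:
X(k) = 1 (X(k) = (4 - 5) + 2 = -1 + 2 = 1)
G(n, Y) = 8*Y (G(n, Y) = 4*(1*Y + Y) = 4*(Y + Y) = 4*(2*Y) = 8*Y)
F = -13075592 (F = 4117*(-3176) = -13075592)
√(F + G(30, -60)) = √(-13075592 + 8*(-60)) = √(-13075592 - 480) = √(-13076072) = 2*I*√3269018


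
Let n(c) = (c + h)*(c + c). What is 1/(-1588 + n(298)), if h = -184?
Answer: 1/66356 ≈ 1.5070e-5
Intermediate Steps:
n(c) = 2*c*(-184 + c) (n(c) = (c - 184)*(c + c) = (-184 + c)*(2*c) = 2*c*(-184 + c))
1/(-1588 + n(298)) = 1/(-1588 + 2*298*(-184 + 298)) = 1/(-1588 + 2*298*114) = 1/(-1588 + 67944) = 1/66356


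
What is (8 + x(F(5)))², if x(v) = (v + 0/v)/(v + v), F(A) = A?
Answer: 289/4 ≈ 72.250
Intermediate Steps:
x(v) = ½ (x(v) = (v + 0)/((2*v)) = v*(1/(2*v)) = ½)
(8 + x(F(5)))² = (8 + ½)² = (17/2)² = 289/4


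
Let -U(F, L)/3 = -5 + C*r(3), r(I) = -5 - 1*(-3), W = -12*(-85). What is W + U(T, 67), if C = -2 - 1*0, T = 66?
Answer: 1023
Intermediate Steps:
C = -2 (C = -2 + 0 = -2)
W = 1020
r(I) = -2 (r(I) = -5 + 3 = -2)
U(F, L) = 3 (U(F, L) = -3*(-5 - 2*(-2)) = -3*(-5 + 4) = -3*(-1) = 3)
W + U(T, 67) = 1020 + 3 = 1023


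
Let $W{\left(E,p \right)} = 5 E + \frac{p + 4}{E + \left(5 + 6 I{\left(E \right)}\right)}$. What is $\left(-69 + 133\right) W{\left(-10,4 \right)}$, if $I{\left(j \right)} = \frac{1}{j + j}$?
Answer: $- \frac{174720}{53} \approx -3296.6$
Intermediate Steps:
$I{\left(j \right)} = \frac{1}{2 j}$
$W{\left(E,p \right)} = 5 E + \frac{4 + p}{5 + E + \frac{3}{E}}$ ($W{\left(E,p \right)} = 5 E + \frac{p + 4}{E + \left(5 + 6 \frac{1}{2 E}\right)} = 5 E + \frac{4 + p}{E + \left(5 + \frac{3}{E}\right)} = 5 E + \frac{4 + p}{5 + E + \frac{3}{E}}$)
$\left(-69 + 133\right) W{\left(-10,4 \right)} = \left(-69 + 133\right) \left(- \frac{10 \left(19 + 4 + 5 \left(-10\right)^{2} + 25 \left(-10\right)\right)}{3 - 10 \left(5 - 10\right)}\right) = 64 \left(- \frac{10 \left(19 + 4 + 5 \cdot 100 - 250\right)}{3 - -50}\right) = 64 \left(- \frac{10 \left(19 + 4 + 500 - 250\right)}{3 + 50}\right) = 64 \left(\left(-10\right) \frac{1}{53} \cdot 273\right) = 64 \left(- \frac{2730}{53}\right) = - \frac{174720}{53}$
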